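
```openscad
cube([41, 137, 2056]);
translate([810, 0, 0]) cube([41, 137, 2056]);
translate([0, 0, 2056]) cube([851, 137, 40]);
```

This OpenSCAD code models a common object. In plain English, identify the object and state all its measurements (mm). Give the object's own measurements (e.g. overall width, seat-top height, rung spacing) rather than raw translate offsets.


A door frame. The clear opening is 769 mm wide and 2056 mm high. Two 41 mm wide jambs, 137 mm deep, stand either side of the opening from the floor to the top of the opening. A 40 mm thick head sits across the top of both jambs, spanning the full outside width of the frame.


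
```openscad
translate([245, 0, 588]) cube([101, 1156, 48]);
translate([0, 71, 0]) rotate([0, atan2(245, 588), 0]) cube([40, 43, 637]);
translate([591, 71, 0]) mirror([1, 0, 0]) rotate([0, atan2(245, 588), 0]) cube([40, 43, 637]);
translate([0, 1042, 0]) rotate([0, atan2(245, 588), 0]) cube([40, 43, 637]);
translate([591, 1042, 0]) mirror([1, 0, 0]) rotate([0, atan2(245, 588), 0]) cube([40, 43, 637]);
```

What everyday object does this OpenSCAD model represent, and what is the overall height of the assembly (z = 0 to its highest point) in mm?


A sawhorse. The overall height is 636 mm.

A beam across two mirrored pairs of raked legs — a sawhorse. The beam's underside is at z = 588 (matching the legs' vertical rise in atan2(245, 588)) and the beam is 48 mm tall, so its top is at 588 + 48 = 636 mm. The raked legs top out at the beam's underside, so that is the highest point.


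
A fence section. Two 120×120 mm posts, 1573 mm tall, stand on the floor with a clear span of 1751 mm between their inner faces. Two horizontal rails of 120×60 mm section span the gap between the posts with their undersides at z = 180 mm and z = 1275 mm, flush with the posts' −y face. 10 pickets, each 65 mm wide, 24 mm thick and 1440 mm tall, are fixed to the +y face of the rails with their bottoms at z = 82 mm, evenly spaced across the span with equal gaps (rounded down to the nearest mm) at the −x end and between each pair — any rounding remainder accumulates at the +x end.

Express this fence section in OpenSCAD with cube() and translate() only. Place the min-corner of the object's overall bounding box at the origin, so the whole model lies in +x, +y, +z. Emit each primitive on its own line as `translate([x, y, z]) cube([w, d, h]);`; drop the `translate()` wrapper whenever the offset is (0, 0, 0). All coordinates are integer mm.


cube([120, 120, 1573]);
translate([1871, 0, 0]) cube([120, 120, 1573]);
translate([120, 0, 180]) cube([1751, 120, 60]);
translate([120, 0, 1275]) cube([1751, 120, 60]);
translate([220, 120, 82]) cube([65, 24, 1440]);
translate([385, 120, 82]) cube([65, 24, 1440]);
translate([550, 120, 82]) cube([65, 24, 1440]);
translate([715, 120, 82]) cube([65, 24, 1440]);
translate([880, 120, 82]) cube([65, 24, 1440]);
translate([1045, 120, 82]) cube([65, 24, 1440]);
translate([1210, 120, 82]) cube([65, 24, 1440]);
translate([1375, 120, 82]) cube([65, 24, 1440]);
translate([1540, 120, 82]) cube([65, 24, 1440]);
translate([1705, 120, 82]) cube([65, 24, 1440]);


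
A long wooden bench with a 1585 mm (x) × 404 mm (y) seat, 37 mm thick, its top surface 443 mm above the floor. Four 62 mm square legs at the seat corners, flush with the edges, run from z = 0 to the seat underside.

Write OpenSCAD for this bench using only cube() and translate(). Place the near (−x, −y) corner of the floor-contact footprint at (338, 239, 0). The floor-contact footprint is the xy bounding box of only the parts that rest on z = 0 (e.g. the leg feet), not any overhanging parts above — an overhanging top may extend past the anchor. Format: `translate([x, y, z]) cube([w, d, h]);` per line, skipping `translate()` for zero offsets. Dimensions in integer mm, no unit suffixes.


translate([338, 239, 406]) cube([1585, 404, 37]);
translate([338, 239, 0]) cube([62, 62, 406]);
translate([338, 581, 0]) cube([62, 62, 406]);
translate([1861, 239, 0]) cube([62, 62, 406]);
translate([1861, 581, 0]) cube([62, 62, 406]);


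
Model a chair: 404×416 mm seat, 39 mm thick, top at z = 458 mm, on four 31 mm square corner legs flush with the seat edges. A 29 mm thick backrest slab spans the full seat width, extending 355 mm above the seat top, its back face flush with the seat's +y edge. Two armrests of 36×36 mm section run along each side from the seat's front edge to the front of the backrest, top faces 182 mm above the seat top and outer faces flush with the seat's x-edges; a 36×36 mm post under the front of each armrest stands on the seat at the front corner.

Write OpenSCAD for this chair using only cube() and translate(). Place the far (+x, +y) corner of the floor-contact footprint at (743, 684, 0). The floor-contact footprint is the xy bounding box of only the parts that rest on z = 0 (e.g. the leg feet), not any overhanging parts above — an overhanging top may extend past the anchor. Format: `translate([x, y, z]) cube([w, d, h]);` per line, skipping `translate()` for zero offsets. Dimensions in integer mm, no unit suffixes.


// leg_h = 458 - 39 = 419
// arm post h = 182 - 36 = 146
translate([339, 268, 419]) cube([404, 416, 39]);
translate([339, 268, 0]) cube([31, 31, 419]);
translate([712, 268, 0]) cube([31, 31, 419]);
translate([339, 653, 0]) cube([31, 31, 419]);
translate([712, 653, 0]) cube([31, 31, 419]);
translate([339, 655, 458]) cube([404, 29, 355]);
translate([339, 268, 604]) cube([36, 387, 36]);
translate([707, 268, 604]) cube([36, 387, 36]);
translate([339, 268, 458]) cube([36, 36, 146]);
translate([707, 268, 458]) cube([36, 36, 146]);


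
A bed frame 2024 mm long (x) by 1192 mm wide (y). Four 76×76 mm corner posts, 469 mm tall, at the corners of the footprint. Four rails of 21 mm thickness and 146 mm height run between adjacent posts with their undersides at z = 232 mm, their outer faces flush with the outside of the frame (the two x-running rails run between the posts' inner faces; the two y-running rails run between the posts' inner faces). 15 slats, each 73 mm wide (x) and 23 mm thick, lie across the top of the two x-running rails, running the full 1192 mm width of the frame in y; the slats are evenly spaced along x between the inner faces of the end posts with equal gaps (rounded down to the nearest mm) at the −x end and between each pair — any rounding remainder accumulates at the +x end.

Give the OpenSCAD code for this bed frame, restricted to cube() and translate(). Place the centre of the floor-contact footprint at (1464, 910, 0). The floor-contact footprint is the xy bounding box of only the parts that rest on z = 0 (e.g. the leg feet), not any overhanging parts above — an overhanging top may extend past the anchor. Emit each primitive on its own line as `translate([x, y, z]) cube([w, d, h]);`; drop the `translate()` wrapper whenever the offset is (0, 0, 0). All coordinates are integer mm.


translate([452, 314, 0]) cube([76, 76, 469]);
translate([452, 1430, 0]) cube([76, 76, 469]);
translate([2400, 314, 0]) cube([76, 76, 469]);
translate([2400, 1430, 0]) cube([76, 76, 469]);
translate([528, 314, 232]) cube([1872, 21, 146]);
translate([528, 1485, 232]) cube([1872, 21, 146]);
translate([452, 390, 232]) cube([21, 1040, 146]);
translate([2455, 390, 232]) cube([21, 1040, 146]);
translate([576, 314, 378]) cube([73, 1192, 23]);
translate([697, 314, 378]) cube([73, 1192, 23]);
translate([818, 314, 378]) cube([73, 1192, 23]);
translate([939, 314, 378]) cube([73, 1192, 23]);
translate([1060, 314, 378]) cube([73, 1192, 23]);
translate([1181, 314, 378]) cube([73, 1192, 23]);
translate([1302, 314, 378]) cube([73, 1192, 23]);
translate([1423, 314, 378]) cube([73, 1192, 23]);
translate([1544, 314, 378]) cube([73, 1192, 23]);
translate([1665, 314, 378]) cube([73, 1192, 23]);
translate([1786, 314, 378]) cube([73, 1192, 23]);
translate([1907, 314, 378]) cube([73, 1192, 23]);
translate([2028, 314, 378]) cube([73, 1192, 23]);
translate([2149, 314, 378]) cube([73, 1192, 23]);
translate([2270, 314, 378]) cube([73, 1192, 23]);


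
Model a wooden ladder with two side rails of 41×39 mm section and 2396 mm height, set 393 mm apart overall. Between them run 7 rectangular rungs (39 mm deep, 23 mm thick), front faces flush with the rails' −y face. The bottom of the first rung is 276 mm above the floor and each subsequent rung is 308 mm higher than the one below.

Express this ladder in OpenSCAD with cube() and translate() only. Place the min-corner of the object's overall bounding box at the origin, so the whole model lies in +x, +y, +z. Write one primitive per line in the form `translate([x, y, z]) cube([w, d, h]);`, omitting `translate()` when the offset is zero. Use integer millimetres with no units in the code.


cube([41, 39, 2396]);
translate([352, 0, 0]) cube([41, 39, 2396]);
translate([41, 0, 276]) cube([311, 39, 23]);
translate([41, 0, 584]) cube([311, 39, 23]);
translate([41, 0, 892]) cube([311, 39, 23]);
translate([41, 0, 1200]) cube([311, 39, 23]);
translate([41, 0, 1508]) cube([311, 39, 23]);
translate([41, 0, 1816]) cube([311, 39, 23]);
translate([41, 0, 2124]) cube([311, 39, 23]);


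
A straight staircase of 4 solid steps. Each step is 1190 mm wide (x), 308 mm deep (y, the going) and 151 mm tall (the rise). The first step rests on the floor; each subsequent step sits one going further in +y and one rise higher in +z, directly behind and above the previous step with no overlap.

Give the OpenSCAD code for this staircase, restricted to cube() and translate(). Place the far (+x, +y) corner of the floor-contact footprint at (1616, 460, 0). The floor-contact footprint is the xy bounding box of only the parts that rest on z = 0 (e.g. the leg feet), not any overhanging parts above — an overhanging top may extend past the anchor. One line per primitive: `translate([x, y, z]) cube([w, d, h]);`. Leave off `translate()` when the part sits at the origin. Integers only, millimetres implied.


translate([426, 152, 0]) cube([1190, 308, 151]);
translate([426, 460, 151]) cube([1190, 308, 151]);
translate([426, 768, 302]) cube([1190, 308, 151]);
translate([426, 1076, 453]) cube([1190, 308, 151]);


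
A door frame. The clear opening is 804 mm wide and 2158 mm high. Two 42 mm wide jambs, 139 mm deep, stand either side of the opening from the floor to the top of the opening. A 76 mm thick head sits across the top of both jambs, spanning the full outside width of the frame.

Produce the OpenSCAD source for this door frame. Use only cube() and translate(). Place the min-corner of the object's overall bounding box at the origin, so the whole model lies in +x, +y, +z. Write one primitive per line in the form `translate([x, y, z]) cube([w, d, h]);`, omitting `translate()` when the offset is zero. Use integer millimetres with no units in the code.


cube([42, 139, 2158]);
translate([846, 0, 0]) cube([42, 139, 2158]);
translate([0, 0, 2158]) cube([888, 139, 76]);


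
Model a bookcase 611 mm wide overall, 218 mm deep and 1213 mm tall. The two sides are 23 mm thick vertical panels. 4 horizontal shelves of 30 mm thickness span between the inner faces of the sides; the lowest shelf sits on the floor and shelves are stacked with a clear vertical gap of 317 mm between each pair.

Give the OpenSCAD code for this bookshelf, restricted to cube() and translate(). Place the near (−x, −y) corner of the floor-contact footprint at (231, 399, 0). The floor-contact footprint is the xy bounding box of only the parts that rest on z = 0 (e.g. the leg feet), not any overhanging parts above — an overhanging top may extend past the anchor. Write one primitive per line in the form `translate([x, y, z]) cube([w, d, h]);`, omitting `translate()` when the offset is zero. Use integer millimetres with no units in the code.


translate([231, 399, 0]) cube([23, 218, 1213]);
translate([819, 399, 0]) cube([23, 218, 1213]);
translate([254, 399, 0]) cube([565, 218, 30]);
translate([254, 399, 347]) cube([565, 218, 30]);
translate([254, 399, 694]) cube([565, 218, 30]);
translate([254, 399, 1041]) cube([565, 218, 30]);


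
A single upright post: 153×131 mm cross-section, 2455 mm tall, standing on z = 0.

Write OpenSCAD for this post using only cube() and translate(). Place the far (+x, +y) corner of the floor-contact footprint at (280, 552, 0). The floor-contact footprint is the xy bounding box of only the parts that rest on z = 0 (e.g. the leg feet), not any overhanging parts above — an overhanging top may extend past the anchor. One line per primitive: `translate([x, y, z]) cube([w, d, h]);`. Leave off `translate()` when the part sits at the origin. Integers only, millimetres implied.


translate([127, 421, 0]) cube([153, 131, 2455]);


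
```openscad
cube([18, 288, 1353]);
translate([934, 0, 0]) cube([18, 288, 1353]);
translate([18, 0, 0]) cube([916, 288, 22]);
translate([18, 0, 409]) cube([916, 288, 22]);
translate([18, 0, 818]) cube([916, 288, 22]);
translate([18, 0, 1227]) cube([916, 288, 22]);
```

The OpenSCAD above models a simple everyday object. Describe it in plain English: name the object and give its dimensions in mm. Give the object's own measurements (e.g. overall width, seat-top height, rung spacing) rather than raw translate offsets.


An open bookshelf. Two side panels, each 18 mm thick, 288 mm deep and 1353 mm tall, stand 952 mm apart (outside-to-outside). Between them sit 4 shelves, each 22 mm thick and 288 mm deep, spanning the full gap between the sides. The bottom shelf rests on the floor (its underside at z = 0) and the clear gap between one shelf's top and the next shelf's underside is 387 mm.


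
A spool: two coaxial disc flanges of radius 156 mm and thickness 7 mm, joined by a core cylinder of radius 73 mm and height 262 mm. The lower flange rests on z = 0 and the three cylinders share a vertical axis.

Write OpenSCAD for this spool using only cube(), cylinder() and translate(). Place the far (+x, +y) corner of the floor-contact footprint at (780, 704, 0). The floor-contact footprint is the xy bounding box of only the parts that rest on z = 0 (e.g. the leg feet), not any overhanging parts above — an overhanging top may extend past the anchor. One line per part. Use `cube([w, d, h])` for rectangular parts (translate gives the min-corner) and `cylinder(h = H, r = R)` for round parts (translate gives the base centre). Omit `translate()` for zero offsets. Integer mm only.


translate([624, 548, 0]) cylinder(h = 7, r = 156);
translate([624, 548, 7]) cylinder(h = 262, r = 73);
translate([624, 548, 269]) cylinder(h = 7, r = 156);


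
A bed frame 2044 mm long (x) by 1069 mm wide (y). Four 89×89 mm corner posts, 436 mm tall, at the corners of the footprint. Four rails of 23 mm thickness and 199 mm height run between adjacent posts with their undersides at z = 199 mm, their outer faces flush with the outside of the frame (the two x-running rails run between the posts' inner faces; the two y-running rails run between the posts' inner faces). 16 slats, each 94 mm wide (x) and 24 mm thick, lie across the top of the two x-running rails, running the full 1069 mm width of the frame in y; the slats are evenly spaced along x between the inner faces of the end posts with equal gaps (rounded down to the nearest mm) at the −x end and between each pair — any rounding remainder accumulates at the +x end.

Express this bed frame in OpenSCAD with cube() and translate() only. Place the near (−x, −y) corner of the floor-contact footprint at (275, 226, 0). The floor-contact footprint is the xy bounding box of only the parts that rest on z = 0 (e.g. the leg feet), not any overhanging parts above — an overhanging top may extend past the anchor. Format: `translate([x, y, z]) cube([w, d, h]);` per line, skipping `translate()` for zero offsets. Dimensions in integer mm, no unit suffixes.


// slat z = rail_z + rail_h = 199 + 199 = 398
// slat gap = ⌊(1866 − 16·94) / 17⌋ = 21
translate([275, 226, 0]) cube([89, 89, 436]);
translate([275, 1206, 0]) cube([89, 89, 436]);
translate([2230, 226, 0]) cube([89, 89, 436]);
translate([2230, 1206, 0]) cube([89, 89, 436]);
translate([364, 226, 199]) cube([1866, 23, 199]);
translate([364, 1272, 199]) cube([1866, 23, 199]);
translate([275, 315, 199]) cube([23, 891, 199]);
translate([2296, 315, 199]) cube([23, 891, 199]);
translate([385, 226, 398]) cube([94, 1069, 24]);
translate([500, 226, 398]) cube([94, 1069, 24]);
translate([615, 226, 398]) cube([94, 1069, 24]);
translate([730, 226, 398]) cube([94, 1069, 24]);
translate([845, 226, 398]) cube([94, 1069, 24]);
translate([960, 226, 398]) cube([94, 1069, 24]);
translate([1075, 226, 398]) cube([94, 1069, 24]);
translate([1190, 226, 398]) cube([94, 1069, 24]);
translate([1305, 226, 398]) cube([94, 1069, 24]);
translate([1420, 226, 398]) cube([94, 1069, 24]);
translate([1535, 226, 398]) cube([94, 1069, 24]);
translate([1650, 226, 398]) cube([94, 1069, 24]);
translate([1765, 226, 398]) cube([94, 1069, 24]);
translate([1880, 226, 398]) cube([94, 1069, 24]);
translate([1995, 226, 398]) cube([94, 1069, 24]);
translate([2110, 226, 398]) cube([94, 1069, 24]);


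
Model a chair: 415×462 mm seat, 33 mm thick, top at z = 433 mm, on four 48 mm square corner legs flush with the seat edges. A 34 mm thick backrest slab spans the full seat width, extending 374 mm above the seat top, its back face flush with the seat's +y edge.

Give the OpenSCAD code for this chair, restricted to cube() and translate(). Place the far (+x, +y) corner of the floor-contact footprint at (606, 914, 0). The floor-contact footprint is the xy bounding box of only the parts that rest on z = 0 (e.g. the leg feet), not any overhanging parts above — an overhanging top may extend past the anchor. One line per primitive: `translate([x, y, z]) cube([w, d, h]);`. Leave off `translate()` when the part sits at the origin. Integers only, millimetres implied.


// leg_h = 433 - 33 = 400
translate([191, 452, 400]) cube([415, 462, 33]);
translate([191, 452, 0]) cube([48, 48, 400]);
translate([558, 452, 0]) cube([48, 48, 400]);
translate([191, 866, 0]) cube([48, 48, 400]);
translate([558, 866, 0]) cube([48, 48, 400]);
translate([191, 880, 433]) cube([415, 34, 374]);


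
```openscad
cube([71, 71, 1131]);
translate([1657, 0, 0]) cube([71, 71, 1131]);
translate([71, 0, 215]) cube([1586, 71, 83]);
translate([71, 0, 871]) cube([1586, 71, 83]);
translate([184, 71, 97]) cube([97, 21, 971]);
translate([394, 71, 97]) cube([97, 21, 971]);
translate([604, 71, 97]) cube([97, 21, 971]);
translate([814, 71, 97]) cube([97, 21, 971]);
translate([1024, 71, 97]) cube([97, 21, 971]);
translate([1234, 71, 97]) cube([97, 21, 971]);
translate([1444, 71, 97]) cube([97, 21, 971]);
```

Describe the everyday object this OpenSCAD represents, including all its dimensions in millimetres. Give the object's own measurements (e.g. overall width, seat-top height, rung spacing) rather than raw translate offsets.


A fence section. Two 71×71 mm posts, 1131 mm tall, stand on the floor with a clear span of 1586 mm between their inner faces. Two horizontal rails of 71×83 mm section span the gap between the posts with their undersides at z = 215 mm and z = 871 mm, flush with the posts' −y face. 7 pickets, each 97 mm wide, 21 mm thick and 971 mm tall, are fixed to the +y face of the rails with their bottoms at z = 97 mm, spaced across the span with a 113 mm gap after the −x post and between neighbouring pickets, with 116 mm left before the +x post.


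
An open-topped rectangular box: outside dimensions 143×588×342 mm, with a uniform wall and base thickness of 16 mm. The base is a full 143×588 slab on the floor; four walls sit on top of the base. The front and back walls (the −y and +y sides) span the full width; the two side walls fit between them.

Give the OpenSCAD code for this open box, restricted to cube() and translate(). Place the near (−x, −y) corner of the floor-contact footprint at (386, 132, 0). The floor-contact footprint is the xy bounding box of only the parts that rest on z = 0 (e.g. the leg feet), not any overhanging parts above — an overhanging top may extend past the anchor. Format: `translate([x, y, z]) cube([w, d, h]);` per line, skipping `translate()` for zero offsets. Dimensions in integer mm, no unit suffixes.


translate([386, 132, 0]) cube([143, 588, 16]);
translate([386, 132, 16]) cube([143, 16, 326]);
translate([386, 704, 16]) cube([143, 16, 326]);
translate([386, 148, 16]) cube([16, 556, 326]);
translate([513, 148, 16]) cube([16, 556, 326]);


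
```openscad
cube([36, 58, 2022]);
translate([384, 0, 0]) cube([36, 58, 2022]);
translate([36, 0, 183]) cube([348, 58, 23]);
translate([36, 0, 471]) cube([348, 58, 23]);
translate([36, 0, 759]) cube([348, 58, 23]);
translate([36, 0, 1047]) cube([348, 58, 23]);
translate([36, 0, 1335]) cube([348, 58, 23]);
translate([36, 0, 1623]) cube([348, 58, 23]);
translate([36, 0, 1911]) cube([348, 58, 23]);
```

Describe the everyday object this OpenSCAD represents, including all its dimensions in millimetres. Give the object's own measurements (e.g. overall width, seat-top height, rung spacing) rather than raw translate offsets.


A straight ladder. Two 36×58 mm vertical rails, 2022 mm tall, stand 420 mm apart (outside-to-outside) with their front faces coplanar on the −y side. 7 rungs, each 58 mm deep and 23 mm tall, span between the inner faces of the rails, front faces flush with the rails. The lowest rung's underside is at z = 183 mm and rungs are spaced 288 mm apart (underside to underside).


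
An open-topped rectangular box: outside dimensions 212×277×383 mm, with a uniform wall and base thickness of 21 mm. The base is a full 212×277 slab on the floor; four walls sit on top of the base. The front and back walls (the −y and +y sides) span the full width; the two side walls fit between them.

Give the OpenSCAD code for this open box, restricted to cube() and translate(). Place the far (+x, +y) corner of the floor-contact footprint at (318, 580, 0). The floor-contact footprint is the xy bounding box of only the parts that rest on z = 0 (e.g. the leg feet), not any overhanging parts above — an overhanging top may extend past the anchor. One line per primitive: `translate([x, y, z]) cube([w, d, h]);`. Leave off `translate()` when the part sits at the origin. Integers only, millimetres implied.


translate([106, 303, 0]) cube([212, 277, 21]);
translate([106, 303, 21]) cube([212, 21, 362]);
translate([106, 559, 21]) cube([212, 21, 362]);
translate([106, 324, 21]) cube([21, 235, 362]);
translate([297, 324, 21]) cube([21, 235, 362]);


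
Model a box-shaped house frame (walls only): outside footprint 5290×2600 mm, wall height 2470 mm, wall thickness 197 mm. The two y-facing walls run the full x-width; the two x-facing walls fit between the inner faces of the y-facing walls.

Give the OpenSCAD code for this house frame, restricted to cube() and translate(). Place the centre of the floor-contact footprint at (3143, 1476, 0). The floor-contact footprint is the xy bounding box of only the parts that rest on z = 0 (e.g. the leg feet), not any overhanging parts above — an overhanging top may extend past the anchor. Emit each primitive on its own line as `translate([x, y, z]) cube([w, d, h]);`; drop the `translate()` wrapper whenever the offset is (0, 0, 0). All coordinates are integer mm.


translate([498, 176, 0]) cube([5290, 197, 2470]);
translate([498, 2579, 0]) cube([5290, 197, 2470]);
translate([498, 373, 0]) cube([197, 2206, 2470]);
translate([5591, 373, 0]) cube([197, 2206, 2470]);


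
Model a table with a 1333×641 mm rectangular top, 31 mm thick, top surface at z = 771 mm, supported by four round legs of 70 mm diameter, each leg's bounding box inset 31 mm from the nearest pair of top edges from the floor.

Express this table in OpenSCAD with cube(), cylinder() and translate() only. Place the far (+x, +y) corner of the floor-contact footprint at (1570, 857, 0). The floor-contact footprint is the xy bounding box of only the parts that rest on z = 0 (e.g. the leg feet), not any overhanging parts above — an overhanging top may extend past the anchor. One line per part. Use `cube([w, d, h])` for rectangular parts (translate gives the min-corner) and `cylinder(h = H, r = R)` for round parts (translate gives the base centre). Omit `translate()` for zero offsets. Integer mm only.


translate([268, 247, 740]) cube([1333, 641, 31]);
translate([334, 313, 0]) cylinder(h = 740, r = 35);
translate([1535, 313, 0]) cylinder(h = 740, r = 35);
translate([334, 822, 0]) cylinder(h = 740, r = 35);
translate([1535, 822, 0]) cylinder(h = 740, r = 35);


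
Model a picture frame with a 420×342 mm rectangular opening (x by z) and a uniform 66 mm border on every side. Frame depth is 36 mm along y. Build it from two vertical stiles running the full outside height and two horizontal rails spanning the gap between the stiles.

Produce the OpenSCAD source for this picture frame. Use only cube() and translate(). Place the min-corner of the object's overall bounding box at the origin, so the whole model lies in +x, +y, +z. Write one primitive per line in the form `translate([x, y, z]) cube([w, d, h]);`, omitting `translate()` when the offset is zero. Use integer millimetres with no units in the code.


cube([66, 36, 474]);
translate([486, 0, 0]) cube([66, 36, 474]);
translate([66, 0, 0]) cube([420, 36, 66]);
translate([66, 0, 408]) cube([420, 36, 66]);


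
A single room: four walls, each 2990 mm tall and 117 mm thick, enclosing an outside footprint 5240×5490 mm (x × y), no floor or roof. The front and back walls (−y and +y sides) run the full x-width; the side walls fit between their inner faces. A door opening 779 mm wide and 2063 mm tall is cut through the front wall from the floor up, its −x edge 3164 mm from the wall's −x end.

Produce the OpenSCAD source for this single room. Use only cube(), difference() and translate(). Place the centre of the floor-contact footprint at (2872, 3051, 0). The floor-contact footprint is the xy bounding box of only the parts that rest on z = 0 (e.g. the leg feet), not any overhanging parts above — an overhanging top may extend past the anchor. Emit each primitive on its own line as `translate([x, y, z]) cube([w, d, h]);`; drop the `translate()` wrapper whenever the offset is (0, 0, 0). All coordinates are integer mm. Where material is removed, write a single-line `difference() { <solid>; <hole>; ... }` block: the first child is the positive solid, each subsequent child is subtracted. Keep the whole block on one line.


difference() { translate([252, 306, 0]) cube([5240, 117, 2990]); translate([3416, 306, 0]) cube([779, 117, 2063]); }
translate([252, 5679, 0]) cube([5240, 117, 2990]);
translate([252, 423, 0]) cube([117, 5256, 2990]);
translate([5375, 423, 0]) cube([117, 5256, 2990]);


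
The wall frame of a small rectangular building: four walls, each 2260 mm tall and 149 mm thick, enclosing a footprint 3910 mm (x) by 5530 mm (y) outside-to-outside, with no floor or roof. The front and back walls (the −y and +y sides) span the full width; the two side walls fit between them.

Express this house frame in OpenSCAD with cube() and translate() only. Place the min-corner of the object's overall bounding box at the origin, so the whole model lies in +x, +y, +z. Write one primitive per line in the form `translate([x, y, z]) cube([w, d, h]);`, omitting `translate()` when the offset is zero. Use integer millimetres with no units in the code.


cube([3910, 149, 2260]);
translate([0, 5381, 0]) cube([3910, 149, 2260]);
translate([0, 149, 0]) cube([149, 5232, 2260]);
translate([3761, 149, 0]) cube([149, 5232, 2260]);


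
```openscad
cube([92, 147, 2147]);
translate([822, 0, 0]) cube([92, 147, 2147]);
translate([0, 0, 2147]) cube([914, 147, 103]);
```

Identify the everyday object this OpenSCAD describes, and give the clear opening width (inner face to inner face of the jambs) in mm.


A door frame. The clear opening width is 730 mm.

Two 2147 mm tall posts with a header on top — a door frame. The left jamb is 92 mm wide at x = 0; the right jamb starts at x = 822. The clear opening is 822 − 92 = 730 mm.


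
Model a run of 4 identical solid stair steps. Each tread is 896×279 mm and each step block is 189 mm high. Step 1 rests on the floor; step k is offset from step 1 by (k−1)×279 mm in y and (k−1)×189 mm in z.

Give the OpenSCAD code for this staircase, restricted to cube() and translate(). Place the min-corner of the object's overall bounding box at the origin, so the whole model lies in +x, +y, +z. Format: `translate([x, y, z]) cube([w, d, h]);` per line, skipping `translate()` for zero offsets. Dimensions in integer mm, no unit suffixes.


cube([896, 279, 189]);
translate([0, 279, 189]) cube([896, 279, 189]);
translate([0, 558, 378]) cube([896, 279, 189]);
translate([0, 837, 567]) cube([896, 279, 189]);


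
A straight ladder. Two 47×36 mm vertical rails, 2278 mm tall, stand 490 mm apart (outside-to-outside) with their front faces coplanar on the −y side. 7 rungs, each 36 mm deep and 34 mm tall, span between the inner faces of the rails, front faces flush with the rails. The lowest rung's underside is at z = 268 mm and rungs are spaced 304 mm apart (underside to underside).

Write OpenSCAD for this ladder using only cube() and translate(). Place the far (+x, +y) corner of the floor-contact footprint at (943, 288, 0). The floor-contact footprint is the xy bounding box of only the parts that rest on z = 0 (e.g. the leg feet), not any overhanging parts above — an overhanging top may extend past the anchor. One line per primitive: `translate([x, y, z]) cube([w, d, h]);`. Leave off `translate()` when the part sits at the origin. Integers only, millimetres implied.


translate([453, 252, 0]) cube([47, 36, 2278]);
translate([896, 252, 0]) cube([47, 36, 2278]);
translate([500, 252, 268]) cube([396, 36, 34]);
translate([500, 252, 572]) cube([396, 36, 34]);
translate([500, 252, 876]) cube([396, 36, 34]);
translate([500, 252, 1180]) cube([396, 36, 34]);
translate([500, 252, 1484]) cube([396, 36, 34]);
translate([500, 252, 1788]) cube([396, 36, 34]);
translate([500, 252, 2092]) cube([396, 36, 34]);


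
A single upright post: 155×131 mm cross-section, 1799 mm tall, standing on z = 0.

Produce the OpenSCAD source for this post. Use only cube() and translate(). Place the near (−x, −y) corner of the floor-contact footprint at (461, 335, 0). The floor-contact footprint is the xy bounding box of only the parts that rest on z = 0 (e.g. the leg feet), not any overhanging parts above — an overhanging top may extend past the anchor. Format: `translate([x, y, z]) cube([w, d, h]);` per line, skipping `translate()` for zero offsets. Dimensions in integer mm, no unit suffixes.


translate([461, 335, 0]) cube([155, 131, 1799]);


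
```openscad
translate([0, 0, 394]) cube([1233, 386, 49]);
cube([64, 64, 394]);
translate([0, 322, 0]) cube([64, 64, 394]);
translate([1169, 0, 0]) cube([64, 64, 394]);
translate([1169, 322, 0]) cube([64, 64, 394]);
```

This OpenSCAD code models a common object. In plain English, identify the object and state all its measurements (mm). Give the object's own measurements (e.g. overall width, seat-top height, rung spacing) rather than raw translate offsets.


A long wooden bench with a 1233 mm (x) × 386 mm (y) seat, 49 mm thick, its top surface 443 mm above the floor. Four 64 mm square legs at the seat corners, flush with the edges, run from z = 0 to the seat underside.


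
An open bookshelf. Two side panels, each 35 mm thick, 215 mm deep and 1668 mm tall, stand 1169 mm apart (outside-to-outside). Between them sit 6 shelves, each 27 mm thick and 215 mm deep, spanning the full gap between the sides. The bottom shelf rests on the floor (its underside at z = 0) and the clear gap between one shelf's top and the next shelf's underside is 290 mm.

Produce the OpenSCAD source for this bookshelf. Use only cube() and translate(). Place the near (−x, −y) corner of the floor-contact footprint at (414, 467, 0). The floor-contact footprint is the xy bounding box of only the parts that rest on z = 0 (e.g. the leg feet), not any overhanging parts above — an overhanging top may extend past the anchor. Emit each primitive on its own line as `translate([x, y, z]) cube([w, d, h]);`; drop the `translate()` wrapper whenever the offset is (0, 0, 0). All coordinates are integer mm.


translate([414, 467, 0]) cube([35, 215, 1668]);
translate([1548, 467, 0]) cube([35, 215, 1668]);
translate([449, 467, 0]) cube([1099, 215, 27]);
translate([449, 467, 317]) cube([1099, 215, 27]);
translate([449, 467, 634]) cube([1099, 215, 27]);
translate([449, 467, 951]) cube([1099, 215, 27]);
translate([449, 467, 1268]) cube([1099, 215, 27]);
translate([449, 467, 1585]) cube([1099, 215, 27]);


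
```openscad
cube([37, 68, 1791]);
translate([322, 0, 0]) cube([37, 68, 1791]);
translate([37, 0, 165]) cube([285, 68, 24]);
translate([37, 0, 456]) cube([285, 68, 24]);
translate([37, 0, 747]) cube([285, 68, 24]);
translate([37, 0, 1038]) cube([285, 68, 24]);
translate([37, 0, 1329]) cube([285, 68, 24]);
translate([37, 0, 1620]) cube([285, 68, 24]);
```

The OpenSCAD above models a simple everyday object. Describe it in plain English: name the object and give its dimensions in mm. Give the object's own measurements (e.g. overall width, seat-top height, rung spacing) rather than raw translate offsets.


A straight ladder. Two 37×68 mm vertical rails, 1791 mm tall, stand 359 mm apart (outside-to-outside) with their front faces coplanar on the −y side. 6 rungs, each 68 mm deep and 24 mm tall, span between the inner faces of the rails, front faces flush with the rails. The lowest rung's underside is at z = 165 mm and rungs are spaced 291 mm apart (underside to underside).


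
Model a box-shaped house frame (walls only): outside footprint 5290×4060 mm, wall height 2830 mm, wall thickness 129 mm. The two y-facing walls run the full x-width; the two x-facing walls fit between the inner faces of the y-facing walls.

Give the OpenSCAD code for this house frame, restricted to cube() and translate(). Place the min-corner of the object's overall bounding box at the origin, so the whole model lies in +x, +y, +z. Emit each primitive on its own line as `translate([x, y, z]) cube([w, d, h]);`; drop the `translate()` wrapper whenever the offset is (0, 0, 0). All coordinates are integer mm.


cube([5290, 129, 2830]);
translate([0, 3931, 0]) cube([5290, 129, 2830]);
translate([0, 129, 0]) cube([129, 3802, 2830]);
translate([5161, 129, 0]) cube([129, 3802, 2830]);


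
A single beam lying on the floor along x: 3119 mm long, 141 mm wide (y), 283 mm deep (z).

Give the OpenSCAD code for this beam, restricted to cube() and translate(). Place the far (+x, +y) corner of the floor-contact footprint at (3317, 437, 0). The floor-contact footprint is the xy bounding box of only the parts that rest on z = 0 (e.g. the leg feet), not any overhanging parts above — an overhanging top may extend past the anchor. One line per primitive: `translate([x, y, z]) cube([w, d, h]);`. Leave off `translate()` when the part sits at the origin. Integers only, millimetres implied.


translate([198, 296, 0]) cube([3119, 141, 283]);


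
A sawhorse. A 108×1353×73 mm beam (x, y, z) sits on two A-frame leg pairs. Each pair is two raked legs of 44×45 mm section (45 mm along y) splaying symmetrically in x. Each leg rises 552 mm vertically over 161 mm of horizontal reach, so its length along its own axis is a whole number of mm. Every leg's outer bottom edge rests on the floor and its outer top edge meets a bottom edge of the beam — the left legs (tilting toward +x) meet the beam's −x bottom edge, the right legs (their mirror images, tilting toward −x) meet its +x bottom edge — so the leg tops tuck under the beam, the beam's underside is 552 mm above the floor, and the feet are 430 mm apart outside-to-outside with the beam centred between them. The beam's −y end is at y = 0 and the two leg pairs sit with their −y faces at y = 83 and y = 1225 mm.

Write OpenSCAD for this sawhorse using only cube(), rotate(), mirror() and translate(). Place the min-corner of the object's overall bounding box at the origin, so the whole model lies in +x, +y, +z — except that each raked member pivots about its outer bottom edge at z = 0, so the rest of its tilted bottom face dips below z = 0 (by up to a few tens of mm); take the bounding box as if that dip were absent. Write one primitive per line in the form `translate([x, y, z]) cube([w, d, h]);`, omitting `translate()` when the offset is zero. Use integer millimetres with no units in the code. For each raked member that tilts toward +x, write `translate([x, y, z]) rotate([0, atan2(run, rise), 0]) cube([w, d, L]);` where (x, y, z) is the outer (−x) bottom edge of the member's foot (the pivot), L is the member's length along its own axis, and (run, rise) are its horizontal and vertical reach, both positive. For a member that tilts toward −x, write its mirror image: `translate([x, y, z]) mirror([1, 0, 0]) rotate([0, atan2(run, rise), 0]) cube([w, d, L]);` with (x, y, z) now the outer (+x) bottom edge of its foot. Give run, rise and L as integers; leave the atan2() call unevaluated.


translate([161, 0, 552]) cube([108, 1353, 73]);
translate([0, 83, 0]) rotate([0, atan2(161, 552), 0]) cube([44, 45, 575]);
translate([430, 83, 0]) mirror([1, 0, 0]) rotate([0, atan2(161, 552), 0]) cube([44, 45, 575]);
translate([0, 1225, 0]) rotate([0, atan2(161, 552), 0]) cube([44, 45, 575]);
translate([430, 1225, 0]) mirror([1, 0, 0]) rotate([0, atan2(161, 552), 0]) cube([44, 45, 575]);


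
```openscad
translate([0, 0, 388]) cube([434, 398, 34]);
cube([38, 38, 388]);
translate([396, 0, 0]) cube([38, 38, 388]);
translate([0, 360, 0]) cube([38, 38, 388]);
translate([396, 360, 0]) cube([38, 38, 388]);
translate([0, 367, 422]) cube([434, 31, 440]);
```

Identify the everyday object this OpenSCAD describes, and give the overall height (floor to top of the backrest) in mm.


A chair. The overall height is 862 mm.

A slab on four corner posts with a tall panel at the back — a chair. The seat slab sits at z = 388 with thickness 34, and the 440 mm backrest starts at the seat top, so the overall height is 388 + 34 + 440 = 862 mm.


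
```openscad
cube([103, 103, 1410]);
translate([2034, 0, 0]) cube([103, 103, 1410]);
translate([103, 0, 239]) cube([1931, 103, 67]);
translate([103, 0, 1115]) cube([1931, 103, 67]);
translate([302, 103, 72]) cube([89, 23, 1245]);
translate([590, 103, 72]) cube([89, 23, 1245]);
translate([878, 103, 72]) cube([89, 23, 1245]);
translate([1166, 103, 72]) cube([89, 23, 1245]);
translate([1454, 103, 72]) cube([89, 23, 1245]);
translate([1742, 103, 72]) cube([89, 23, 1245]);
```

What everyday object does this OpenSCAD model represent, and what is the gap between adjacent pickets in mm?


A fence section. The picket gap is 199 mm.

Two posts, two rails, 6 pickets — a fence section. Span 1931 mm holds 6 pickets of 89 mm with 7 equal gaps: ⌊(1931 − 6·89) / 7⌋ = 199 mm.


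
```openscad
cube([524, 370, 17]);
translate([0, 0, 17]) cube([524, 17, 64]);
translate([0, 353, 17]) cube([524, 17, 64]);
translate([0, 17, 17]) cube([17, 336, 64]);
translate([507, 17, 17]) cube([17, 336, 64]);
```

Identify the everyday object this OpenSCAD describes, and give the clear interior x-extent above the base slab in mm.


An open box. The internal width is 490 mm.

A 524×370 base slab with four walls standing on it — an open box. The base is 524 mm wide and the walls are 17 mm thick, so the internal width is 524 − 2 × 17 = 490 mm.


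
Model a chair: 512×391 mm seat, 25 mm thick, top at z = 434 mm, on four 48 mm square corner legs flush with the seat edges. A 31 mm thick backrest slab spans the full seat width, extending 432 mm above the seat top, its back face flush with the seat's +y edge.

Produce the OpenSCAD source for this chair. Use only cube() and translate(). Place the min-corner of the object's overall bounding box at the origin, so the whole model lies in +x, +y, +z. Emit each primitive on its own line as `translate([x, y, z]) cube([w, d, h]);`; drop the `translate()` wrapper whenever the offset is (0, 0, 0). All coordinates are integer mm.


// leg_h = 434 - 25 = 409
translate([0, 0, 409]) cube([512, 391, 25]);
cube([48, 48, 409]);
translate([464, 0, 0]) cube([48, 48, 409]);
translate([0, 343, 0]) cube([48, 48, 409]);
translate([464, 343, 0]) cube([48, 48, 409]);
translate([0, 360, 434]) cube([512, 31, 432]);
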